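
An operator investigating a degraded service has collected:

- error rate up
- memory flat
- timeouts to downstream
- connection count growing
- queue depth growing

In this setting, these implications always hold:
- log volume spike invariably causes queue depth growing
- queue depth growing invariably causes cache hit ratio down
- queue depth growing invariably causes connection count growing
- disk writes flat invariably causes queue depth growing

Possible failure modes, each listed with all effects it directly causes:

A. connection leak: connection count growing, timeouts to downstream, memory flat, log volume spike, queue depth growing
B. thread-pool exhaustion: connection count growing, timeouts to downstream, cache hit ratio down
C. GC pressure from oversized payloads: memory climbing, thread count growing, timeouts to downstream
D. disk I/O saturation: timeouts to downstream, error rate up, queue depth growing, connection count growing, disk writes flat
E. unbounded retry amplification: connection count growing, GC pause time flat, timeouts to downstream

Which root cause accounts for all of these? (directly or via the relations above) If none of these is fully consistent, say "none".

none

Per-candidate check:
(A) connection leak — does not account for error rate up
(B) thread-pool exhaustion — does not account for error rate up, memory flat, queue depth growing
(C) GC pressure from oversized payloads — error rate up NO; memory flat NO; timeouts to downstream yes; connection count growing NO; queue depth growing NO
(D) disk I/O saturation — does not account for memory flat
(E) unbounded retry amplification — does not account for error rate up, memory flat, queue depth growing
No candidate is consistent with all observations.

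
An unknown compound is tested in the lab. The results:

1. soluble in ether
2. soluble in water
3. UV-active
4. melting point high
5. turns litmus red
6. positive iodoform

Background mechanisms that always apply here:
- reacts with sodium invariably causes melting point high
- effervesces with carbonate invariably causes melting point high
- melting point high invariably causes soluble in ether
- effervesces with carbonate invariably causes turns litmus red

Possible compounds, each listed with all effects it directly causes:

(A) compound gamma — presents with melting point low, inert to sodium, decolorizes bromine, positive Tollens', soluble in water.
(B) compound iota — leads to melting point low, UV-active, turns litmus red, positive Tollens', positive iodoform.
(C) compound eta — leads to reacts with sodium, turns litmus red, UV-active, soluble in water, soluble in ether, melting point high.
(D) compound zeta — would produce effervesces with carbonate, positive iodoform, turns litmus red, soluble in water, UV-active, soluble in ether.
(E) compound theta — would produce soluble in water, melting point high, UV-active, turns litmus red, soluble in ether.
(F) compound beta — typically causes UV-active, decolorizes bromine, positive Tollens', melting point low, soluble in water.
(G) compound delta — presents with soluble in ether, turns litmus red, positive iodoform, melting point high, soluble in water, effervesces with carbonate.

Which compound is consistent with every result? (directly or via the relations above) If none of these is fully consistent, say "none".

Testing each hypothesis:
(A) compound gamma — fails on soluble in ether, UV-active, melting point high, turns litmus red, positive iodoform (predicts melting point low, not melting point high)
(B) compound iota — fails on soluble in ether, soluble in water, melting point high (predicts melting point low, not melting point high)
(C) compound eta — soluble in ether match; soluble in water match; UV-active match; melting point high match; turns litmus red match; positive iodoform miss
(D) compound zeta — soluble in ether match; soluble in water match; UV-active match; melting point high match (by effervesces with carbonate → melting point high); turns litmus red match; positive iodoform match
(E) compound theta — soluble in ether match; soluble in water match; UV-active match; melting point high match; turns litmus red match; positive iodoform miss
(F) compound beta — soluble in ether miss; soluble in water match; UV-active match; melting point high miss; turns litmus red miss; positive iodoform miss
(G) compound delta — does not account for UV-active
Only (D) is consistent with every observation.

D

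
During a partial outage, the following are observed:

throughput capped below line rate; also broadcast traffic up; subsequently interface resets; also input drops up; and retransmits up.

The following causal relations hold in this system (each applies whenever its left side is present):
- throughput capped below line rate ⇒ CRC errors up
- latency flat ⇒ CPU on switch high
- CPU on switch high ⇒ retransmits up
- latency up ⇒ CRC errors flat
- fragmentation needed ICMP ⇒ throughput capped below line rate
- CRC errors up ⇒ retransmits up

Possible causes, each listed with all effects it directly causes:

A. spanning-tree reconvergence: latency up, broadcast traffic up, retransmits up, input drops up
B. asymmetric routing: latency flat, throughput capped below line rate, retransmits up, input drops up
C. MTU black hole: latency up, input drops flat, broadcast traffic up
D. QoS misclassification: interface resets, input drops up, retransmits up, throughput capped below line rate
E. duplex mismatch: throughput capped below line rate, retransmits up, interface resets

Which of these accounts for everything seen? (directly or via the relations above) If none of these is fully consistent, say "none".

none

Testing each hypothesis:
(A) spanning-tree reconvergence — throughput capped below line rate miss; broadcast traffic up match; interface resets miss; input drops up match; retransmits up match
(B) asymmetric routing — does not account for broadcast traffic up, interface resets
(C) MTU black hole — throughput capped below line rate miss; broadcast traffic up match; interface resets miss; input drops up miss; retransmits up miss
(D) QoS misclassification — throughput capped below line rate match; broadcast traffic up miss; interface resets match; input drops up match; retransmits up match
(E) duplex mismatch — throughput capped below line rate match; broadcast traffic up miss; interface resets match; input drops up miss; retransmits up match
Every candidate fails on at least one observation.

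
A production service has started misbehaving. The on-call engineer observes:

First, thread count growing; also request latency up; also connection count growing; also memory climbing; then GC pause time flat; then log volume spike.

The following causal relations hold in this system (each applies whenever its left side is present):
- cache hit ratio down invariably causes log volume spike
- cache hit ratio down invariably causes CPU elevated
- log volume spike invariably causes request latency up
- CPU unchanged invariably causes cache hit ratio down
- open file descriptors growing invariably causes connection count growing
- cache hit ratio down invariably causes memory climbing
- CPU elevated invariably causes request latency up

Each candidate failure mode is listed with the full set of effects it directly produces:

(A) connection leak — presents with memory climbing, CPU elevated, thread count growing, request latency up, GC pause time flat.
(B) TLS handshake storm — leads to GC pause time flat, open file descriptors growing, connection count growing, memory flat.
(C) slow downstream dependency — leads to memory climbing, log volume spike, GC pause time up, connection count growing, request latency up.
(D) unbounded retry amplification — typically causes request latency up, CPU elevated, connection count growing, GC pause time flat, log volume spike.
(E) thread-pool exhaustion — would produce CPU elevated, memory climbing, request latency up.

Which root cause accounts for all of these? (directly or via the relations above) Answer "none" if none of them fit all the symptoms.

Per-candidate check:
(A) connection leak — does not account for connection count growing, log volume spike
(B) TLS handshake storm — thread count growing -; request latency up -; connection count growing +; memory climbing -; GC pause time flat +; log volume spike -
(C) slow downstream dependency — fails on thread count growing, GC pause time flat (predicts GC pause time up, not GC pause time flat)
(D) unbounded retry amplification — thread count growing -; request latency up +; connection count growing +; memory climbing -; GC pause time flat +; log volume spike +
(E) thread-pool exhaustion — thread count growing -; request latency up +; connection count growing -; memory climbing +; GC pause time flat -; log volume spike -
Every candidate fails on at least one observation.

none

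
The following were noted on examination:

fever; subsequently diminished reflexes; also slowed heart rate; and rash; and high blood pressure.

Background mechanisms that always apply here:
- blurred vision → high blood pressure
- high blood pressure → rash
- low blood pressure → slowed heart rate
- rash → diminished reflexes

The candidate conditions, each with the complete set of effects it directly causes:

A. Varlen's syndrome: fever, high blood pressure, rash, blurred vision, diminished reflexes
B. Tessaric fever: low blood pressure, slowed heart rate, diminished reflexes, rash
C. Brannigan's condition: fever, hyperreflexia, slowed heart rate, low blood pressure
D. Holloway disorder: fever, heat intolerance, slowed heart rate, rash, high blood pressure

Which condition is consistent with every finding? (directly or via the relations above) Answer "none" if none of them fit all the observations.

D

Testing each hypothesis:
(A) Varlen's syndrome — fever match; diminished reflexes match; slowed heart rate miss; rash match; high blood pressure match
(B) Tessaric fever — fever miss; diminished reflexes match; slowed heart rate match; rash match; high blood pressure miss
(C) Brannigan's condition — fever match; diminished reflexes miss; slowed heart rate match; rash miss; high blood pressure miss
(D) Holloway disorder — fever match; diminished reflexes match (by rash → diminished reflexes); slowed heart rate match; rash match; high blood pressure match
Only (D) is consistent with every observation.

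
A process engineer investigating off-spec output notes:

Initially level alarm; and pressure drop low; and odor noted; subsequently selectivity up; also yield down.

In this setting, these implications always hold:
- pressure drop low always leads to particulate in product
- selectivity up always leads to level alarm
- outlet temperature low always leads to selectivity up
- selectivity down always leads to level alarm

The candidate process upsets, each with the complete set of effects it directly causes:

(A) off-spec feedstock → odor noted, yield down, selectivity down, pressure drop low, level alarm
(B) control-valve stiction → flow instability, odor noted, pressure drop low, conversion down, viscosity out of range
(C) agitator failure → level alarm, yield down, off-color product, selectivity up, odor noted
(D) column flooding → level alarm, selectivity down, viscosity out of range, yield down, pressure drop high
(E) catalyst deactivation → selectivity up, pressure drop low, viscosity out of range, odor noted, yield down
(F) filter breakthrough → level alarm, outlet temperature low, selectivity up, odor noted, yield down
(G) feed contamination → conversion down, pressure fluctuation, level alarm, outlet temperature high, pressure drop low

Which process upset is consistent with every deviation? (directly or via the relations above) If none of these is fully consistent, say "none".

E

Per-candidate check:
(A) off-spec feedstock — level alarm ✓; pressure drop low ✓; odor noted ✓; selectivity up ✗; yield down ✓
(B) control-valve stiction — does not account for level alarm, selectivity up, yield down
(C) agitator failure — does not account for pressure drop low
(D) column flooding — fails on pressure drop low, odor noted, selectivity up (predicts pressure drop high, not pressure drop low; predicts selectivity down, not selectivity up)
(E) catalyst deactivation — accounts for every observation (level alarm via selectivity up → level alarm)
(F) filter breakthrough — level alarm ✓; pressure drop low ✗; odor noted ✓; selectivity up ✓; yield down ✓
(G) feed contamination — level alarm ✓; pressure drop low ✓; odor noted ✗; selectivity up ✗; yield down ✗
(E) alone accounts for all the evidence.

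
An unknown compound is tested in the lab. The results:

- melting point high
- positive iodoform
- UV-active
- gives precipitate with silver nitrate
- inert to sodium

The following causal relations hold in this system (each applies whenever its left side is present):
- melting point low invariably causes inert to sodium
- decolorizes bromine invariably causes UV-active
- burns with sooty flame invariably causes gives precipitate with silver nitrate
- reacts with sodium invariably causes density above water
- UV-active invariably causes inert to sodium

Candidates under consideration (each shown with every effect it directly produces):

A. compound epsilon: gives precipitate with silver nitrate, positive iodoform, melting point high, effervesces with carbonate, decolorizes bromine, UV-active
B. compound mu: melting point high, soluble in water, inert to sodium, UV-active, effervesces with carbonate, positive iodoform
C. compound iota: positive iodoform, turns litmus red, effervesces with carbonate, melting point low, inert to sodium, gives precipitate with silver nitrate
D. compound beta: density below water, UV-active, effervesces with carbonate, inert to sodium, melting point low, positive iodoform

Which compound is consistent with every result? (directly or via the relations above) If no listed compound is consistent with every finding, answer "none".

A

Testing each hypothesis:
(A) compound epsilon — melting point high ✓; positive iodoform ✓; UV-active ✓; gives precipitate with silver nitrate ✓; inert to sodium ✓ (by UV-active → inert to sodium)
(B) compound mu — melting point high ✓; positive iodoform ✓; UV-active ✓; gives precipitate with silver nitrate ✗; inert to sodium ✓
(C) compound iota — melting point high ✗; positive iodoform ✓; UV-active ✗; gives precipitate with silver nitrate ✓; inert to sodium ✓
(D) compound beta — fails on melting point high, gives precipitate with silver nitrate (predicts melting point low, not melting point high)
(A) alone accounts for all the evidence.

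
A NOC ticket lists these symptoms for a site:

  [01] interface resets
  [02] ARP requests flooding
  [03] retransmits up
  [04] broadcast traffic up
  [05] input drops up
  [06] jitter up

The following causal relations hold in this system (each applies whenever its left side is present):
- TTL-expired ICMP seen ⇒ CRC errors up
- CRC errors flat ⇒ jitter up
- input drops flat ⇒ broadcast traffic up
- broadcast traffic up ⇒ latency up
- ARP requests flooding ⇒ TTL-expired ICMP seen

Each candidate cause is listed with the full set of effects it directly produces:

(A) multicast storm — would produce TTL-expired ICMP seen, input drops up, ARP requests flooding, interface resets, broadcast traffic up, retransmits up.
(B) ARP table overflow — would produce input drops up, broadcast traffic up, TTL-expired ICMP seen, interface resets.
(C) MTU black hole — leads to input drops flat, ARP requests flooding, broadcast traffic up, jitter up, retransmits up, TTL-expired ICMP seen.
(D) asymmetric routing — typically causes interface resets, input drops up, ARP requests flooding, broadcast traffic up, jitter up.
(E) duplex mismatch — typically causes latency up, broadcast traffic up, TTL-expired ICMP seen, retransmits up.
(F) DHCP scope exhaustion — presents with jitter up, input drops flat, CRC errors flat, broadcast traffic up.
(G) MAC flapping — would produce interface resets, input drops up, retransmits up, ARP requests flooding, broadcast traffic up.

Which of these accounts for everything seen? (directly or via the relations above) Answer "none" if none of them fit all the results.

Checking each candidate against the observations:
(A) multicast storm — interface resets ✓; ARP requests flooding ✓; retransmits up ✓; broadcast traffic up ✓; input drops up ✓; jitter up ✗
(B) ARP table overflow — interface resets ✓; ARP requests flooding ✗; retransmits up ✗; broadcast traffic up ✓; input drops up ✓; jitter up ✗
(C) MTU black hole — interface resets ✗; ARP requests flooding ✓; retransmits up ✓; broadcast traffic up ✓; input drops up ✗; jitter up ✓
(D) asymmetric routing — interface resets ✓; ARP requests flooding ✓; retransmits up ✗; broadcast traffic up ✓; input drops up ✓; jitter up ✓
(E) duplex mismatch — interface resets ✗; ARP requests flooding ✗; retransmits up ✓; broadcast traffic up ✓; input drops up ✗; jitter up ✗
(F) DHCP scope exhaustion — fails on interface resets, ARP requests flooding, retransmits up, input drops up (predicts input drops flat, not input drops up)
(G) MAC flapping — interface resets ✓; ARP requests flooding ✓; retransmits up ✓; broadcast traffic up ✓; input drops up ✓; jitter up ✗
Every candidate fails on at least one observation.

none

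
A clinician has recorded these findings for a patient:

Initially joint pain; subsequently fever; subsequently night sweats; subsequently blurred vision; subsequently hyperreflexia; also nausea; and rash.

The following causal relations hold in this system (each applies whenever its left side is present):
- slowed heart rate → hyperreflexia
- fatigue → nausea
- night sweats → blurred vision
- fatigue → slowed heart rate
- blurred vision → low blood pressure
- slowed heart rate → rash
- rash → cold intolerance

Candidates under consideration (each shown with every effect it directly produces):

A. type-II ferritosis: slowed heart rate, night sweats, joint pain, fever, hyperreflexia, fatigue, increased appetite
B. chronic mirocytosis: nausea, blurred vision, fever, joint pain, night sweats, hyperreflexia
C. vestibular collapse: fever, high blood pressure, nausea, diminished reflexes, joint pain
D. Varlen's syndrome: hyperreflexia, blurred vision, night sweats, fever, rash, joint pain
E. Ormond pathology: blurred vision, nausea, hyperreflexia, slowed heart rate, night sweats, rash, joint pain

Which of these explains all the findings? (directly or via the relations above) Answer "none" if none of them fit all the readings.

Per-candidate check:
(A) type-II ferritosis — accounts for every observation (blurred vision through night sweats → blurred vision)
(B) chronic mirocytosis — does not account for rash
(C) vestibular collapse — joint pain yes; fever yes; night sweats NO; blurred vision NO; hyperreflexia NO; nausea yes; rash NO
(D) Varlen's syndrome — joint pain yes; fever yes; night sweats yes; blurred vision yes; hyperreflexia yes; nausea NO; rash yes
(E) Ormond pathology — joint pain yes; fever NO; night sweats yes; blurred vision yes; hyperreflexia yes; nausea yes; rash yes
Only (A) is consistent with every observation.

A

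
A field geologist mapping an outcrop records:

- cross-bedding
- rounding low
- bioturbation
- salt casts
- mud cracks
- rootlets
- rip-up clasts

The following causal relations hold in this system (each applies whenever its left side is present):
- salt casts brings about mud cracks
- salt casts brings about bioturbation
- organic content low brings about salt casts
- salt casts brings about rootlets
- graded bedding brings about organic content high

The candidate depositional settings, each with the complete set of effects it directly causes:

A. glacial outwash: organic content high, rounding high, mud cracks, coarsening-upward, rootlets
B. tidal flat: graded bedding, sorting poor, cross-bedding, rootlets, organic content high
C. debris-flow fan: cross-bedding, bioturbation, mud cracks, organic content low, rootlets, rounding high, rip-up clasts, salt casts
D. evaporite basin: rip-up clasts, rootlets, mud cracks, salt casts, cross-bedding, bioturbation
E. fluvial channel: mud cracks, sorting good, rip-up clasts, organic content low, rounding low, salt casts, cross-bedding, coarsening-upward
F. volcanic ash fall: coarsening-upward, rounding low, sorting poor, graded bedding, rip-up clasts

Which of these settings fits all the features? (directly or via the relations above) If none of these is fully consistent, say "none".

Per-candidate check:
(A) glacial outwash — cross-bedding miss; rounding low miss; bioturbation miss; salt casts miss; mud cracks match; rootlets match; rip-up clasts miss
(B) tidal flat — cross-bedding match; rounding low miss; bioturbation miss; salt casts miss; mud cracks miss; rootlets match; rip-up clasts miss
(C) debris-flow fan — fails on rounding low (predicts rounding high, not rounding low)
(D) evaporite basin — cross-bedding match; rounding low miss; bioturbation match; salt casts match; mud cracks match; rootlets match; rip-up clasts match
(E) fluvial channel — cross-bedding match; rounding low match; bioturbation match (via salt casts → bioturbation); salt casts match; mud cracks match; rootlets match (via salt casts → rootlets); rip-up clasts match
(F) volcanic ash fall — cross-bedding miss; rounding low match; bioturbation miss; salt casts miss; mud cracks miss; rootlets miss; rip-up clasts match
(E) alone accounts for all the evidence.

E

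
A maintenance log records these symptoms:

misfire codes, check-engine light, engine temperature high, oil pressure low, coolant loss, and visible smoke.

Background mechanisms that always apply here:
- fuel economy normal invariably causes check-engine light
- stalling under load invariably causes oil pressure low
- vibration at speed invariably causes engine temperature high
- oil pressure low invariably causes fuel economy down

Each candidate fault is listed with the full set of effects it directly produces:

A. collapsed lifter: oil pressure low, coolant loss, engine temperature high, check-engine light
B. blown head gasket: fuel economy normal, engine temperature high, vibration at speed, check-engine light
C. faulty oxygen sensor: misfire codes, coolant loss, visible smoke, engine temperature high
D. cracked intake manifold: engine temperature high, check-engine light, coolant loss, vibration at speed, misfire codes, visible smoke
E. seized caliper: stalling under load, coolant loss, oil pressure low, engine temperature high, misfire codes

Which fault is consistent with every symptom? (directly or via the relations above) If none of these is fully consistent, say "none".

none

Per-candidate check:
(A) collapsed lifter — does not account for misfire codes, visible smoke
(B) blown head gasket — does not account for misfire codes, oil pressure low, coolant loss, visible smoke
(C) faulty oxygen sensor — misfire codes +; check-engine light -; engine temperature high +; oil pressure low -; coolant loss +; visible smoke +
(D) cracked intake manifold — misfire codes +; check-engine light +; engine temperature high +; oil pressure low -; coolant loss +; visible smoke +
(E) seized caliper — does not account for check-engine light, visible smoke
Every candidate fails on at least one observation.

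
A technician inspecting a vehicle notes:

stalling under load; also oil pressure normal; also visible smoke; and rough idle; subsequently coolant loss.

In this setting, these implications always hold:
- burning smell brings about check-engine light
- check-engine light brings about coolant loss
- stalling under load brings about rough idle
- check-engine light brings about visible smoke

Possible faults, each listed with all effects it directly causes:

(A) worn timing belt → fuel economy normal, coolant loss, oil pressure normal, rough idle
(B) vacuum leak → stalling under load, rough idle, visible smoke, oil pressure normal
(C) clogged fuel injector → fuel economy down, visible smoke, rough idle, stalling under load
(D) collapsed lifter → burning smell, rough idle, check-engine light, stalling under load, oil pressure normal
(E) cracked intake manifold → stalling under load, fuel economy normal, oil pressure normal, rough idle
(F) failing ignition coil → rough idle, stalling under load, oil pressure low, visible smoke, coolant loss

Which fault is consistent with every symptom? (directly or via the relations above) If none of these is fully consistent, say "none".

D

Per-candidate check:
(A) worn timing belt — does not account for stalling under load, visible smoke
(B) vacuum leak — stalling under load yes; oil pressure normal yes; visible smoke yes; rough idle yes; coolant loss NO
(C) clogged fuel injector — does not account for oil pressure normal, coolant loss
(D) collapsed lifter — accounts for every observation (visible smoke by check-engine light → visible smoke)
(E) cracked intake manifold — stalling under load yes; oil pressure normal yes; visible smoke NO; rough idle yes; coolant loss NO
(F) failing ignition coil — stalling under load yes; oil pressure normal NO; visible smoke yes; rough idle yes; coolant loss yes
(D) alone accounts for all the evidence.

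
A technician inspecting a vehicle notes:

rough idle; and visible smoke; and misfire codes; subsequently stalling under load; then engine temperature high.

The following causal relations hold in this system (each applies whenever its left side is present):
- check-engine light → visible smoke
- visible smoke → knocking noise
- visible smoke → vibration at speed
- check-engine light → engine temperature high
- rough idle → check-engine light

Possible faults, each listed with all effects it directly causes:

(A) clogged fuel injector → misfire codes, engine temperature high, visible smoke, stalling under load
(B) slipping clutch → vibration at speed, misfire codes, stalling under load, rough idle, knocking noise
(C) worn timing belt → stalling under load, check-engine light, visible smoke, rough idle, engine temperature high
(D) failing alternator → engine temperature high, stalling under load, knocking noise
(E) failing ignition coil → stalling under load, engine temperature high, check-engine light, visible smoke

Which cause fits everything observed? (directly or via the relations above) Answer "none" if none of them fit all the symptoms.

B

Testing each hypothesis:
(A) clogged fuel injector — rough idle miss; visible smoke match; misfire codes match; stalling under load match; engine temperature high match
(B) slipping clutch — accounts for every observation (visible smoke via rough idle → check-engine light → visible smoke)
(C) worn timing belt — does not account for misfire codes
(D) failing alternator — rough idle miss; visible smoke miss; misfire codes miss; stalling under load match; engine temperature high match
(E) failing ignition coil — does not account for rough idle, misfire codes
(B) alone accounts for all the evidence.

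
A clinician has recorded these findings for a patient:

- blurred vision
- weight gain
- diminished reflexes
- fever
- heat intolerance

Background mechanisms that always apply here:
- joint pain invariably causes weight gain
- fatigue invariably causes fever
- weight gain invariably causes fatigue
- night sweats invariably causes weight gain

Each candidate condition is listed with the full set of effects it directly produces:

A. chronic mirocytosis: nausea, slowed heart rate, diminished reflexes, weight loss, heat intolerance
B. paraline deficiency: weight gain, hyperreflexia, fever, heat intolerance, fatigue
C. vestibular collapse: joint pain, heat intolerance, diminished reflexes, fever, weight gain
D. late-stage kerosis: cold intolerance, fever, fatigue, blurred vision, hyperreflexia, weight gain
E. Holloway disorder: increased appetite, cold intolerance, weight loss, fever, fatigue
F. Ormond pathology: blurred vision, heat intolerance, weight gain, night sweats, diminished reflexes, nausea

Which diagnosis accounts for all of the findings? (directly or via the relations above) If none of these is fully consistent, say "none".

For each candidate, compare predicted effects to what was observed:
(A) chronic mirocytosis — blurred vision ✗; weight gain ✗; diminished reflexes ✓; fever ✗; heat intolerance ✓
(B) paraline deficiency — fails on blurred vision, diminished reflexes (predicts hyperreflexia, not diminished reflexes)
(C) vestibular collapse — blurred vision ✗; weight gain ✓; diminished reflexes ✓; fever ✓; heat intolerance ✓
(D) late-stage kerosis — blurred vision ✓; weight gain ✓; diminished reflexes ✗; fever ✓; heat intolerance ✗
(E) Holloway disorder — fails on blurred vision, weight gain, diminished reflexes, heat intolerance (predicts weight loss, not weight gain; predicts cold intolerance, not heat intolerance)
(F) Ormond pathology — accounts for every observation (fever by weight gain → fatigue → fever)
Only (F) is consistent with every observation.

F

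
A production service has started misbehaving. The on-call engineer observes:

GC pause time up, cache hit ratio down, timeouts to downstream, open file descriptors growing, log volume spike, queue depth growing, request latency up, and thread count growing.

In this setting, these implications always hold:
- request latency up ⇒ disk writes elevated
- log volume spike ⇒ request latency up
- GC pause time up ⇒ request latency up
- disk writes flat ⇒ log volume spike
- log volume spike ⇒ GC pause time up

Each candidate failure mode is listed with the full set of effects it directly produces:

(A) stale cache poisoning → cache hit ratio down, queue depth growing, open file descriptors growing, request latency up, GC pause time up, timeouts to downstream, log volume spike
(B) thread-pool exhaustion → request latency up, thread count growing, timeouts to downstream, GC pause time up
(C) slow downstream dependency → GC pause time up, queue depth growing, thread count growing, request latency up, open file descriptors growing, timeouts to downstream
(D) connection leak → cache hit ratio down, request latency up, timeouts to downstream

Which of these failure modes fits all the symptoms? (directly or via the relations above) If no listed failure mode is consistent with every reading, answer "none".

Testing each hypothesis:
(A) stale cache poisoning — does not account for thread count growing
(B) thread-pool exhaustion — GC pause time up yes; cache hit ratio down NO; timeouts to downstream yes; open file descriptors growing NO; log volume spike NO; queue depth growing NO; request latency up yes; thread count growing yes
(C) slow downstream dependency — does not account for cache hit ratio down, log volume spike
(D) connection leak — does not account for GC pause time up, open file descriptors growing, log volume spike, queue depth growing, thread count growing
No candidate is consistent with all observations.

none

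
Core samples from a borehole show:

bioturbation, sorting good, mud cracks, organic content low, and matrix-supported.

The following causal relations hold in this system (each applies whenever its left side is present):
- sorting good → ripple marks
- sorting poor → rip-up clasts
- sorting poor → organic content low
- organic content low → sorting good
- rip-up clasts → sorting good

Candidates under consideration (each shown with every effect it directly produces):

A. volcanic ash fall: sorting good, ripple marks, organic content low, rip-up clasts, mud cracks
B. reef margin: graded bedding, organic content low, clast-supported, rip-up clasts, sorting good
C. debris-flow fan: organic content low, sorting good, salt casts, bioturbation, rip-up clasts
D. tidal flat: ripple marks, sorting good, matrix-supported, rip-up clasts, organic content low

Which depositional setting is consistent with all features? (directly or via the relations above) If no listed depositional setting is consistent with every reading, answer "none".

For each candidate, compare predicted effects to what was observed:
(A) volcanic ash fall — bioturbation NO; sorting good yes; mud cracks yes; organic content low yes; matrix-supported NO
(B) reef margin — fails on bioturbation, mud cracks, matrix-supported (predicts clast-supported, not matrix-supported)
(C) debris-flow fan — bioturbation yes; sorting good yes; mud cracks NO; organic content low yes; matrix-supported NO
(D) tidal flat — does not account for bioturbation, mud cracks
Every candidate fails on at least one observation.

none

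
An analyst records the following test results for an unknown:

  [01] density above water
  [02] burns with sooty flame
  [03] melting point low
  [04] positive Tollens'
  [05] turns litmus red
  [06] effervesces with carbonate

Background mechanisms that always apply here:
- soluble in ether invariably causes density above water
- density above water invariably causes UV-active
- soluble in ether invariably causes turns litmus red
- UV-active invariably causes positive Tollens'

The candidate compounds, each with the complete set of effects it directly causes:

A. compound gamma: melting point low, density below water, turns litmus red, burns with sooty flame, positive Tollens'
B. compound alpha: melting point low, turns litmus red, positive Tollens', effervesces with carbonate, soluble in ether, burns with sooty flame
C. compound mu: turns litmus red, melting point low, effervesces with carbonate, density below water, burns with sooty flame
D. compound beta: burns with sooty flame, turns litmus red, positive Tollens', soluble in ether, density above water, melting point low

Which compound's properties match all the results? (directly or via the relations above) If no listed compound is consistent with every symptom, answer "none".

Checking each candidate against the observations:
(A) compound gamma — density above water ✗; burns with sooty flame ✓; melting point low ✓; positive Tollens' ✓; turns litmus red ✓; effervesces with carbonate ✗
(B) compound alpha — density above water ✓ (through soluble in ether → density above water); burns with sooty flame ✓; melting point low ✓; positive Tollens' ✓; turns litmus red ✓; effervesces with carbonate ✓
(C) compound mu — density above water ✗; burns with sooty flame ✓; melting point low ✓; positive Tollens' ✗; turns litmus red ✓; effervesces with carbonate ✓
(D) compound beta — does not account for effervesces with carbonate
Only (B) is consistent with every observation.

B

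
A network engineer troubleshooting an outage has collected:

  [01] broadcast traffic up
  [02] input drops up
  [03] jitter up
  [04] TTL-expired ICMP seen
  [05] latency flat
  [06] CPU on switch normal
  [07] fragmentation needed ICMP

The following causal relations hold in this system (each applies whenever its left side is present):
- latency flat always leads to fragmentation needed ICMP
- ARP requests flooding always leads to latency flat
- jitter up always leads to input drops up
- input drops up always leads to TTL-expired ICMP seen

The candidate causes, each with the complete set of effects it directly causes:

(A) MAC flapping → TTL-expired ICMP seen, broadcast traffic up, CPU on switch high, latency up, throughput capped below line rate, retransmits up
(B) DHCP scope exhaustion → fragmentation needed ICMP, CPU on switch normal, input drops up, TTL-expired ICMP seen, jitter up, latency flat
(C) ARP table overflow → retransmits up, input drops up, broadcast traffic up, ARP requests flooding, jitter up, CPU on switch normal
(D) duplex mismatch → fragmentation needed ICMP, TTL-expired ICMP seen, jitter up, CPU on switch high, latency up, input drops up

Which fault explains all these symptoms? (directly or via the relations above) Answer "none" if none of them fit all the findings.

Checking each candidate against the observations:
(A) MAC flapping — broadcast traffic up +; input drops up -; jitter up -; TTL-expired ICMP seen +; latency flat -; CPU on switch normal -; fragmentation needed ICMP -
(B) DHCP scope exhaustion — does not account for broadcast traffic up
(C) ARP table overflow — broadcast traffic up +; input drops up +; jitter up +; TTL-expired ICMP seen + (via input drops up → TTL-expired ICMP seen); latency flat + (via ARP requests flooding → latency flat); CPU on switch normal +; fragmentation needed ICMP + (via ARP requests flooding → latency flat → fragmentation needed ICMP)
(D) duplex mismatch — fails on broadcast traffic up, latency flat, CPU on switch normal (predicts latency up, not latency flat; predicts CPU on switch high, not CPU on switch normal)
Only (C) is consistent with every observation.

C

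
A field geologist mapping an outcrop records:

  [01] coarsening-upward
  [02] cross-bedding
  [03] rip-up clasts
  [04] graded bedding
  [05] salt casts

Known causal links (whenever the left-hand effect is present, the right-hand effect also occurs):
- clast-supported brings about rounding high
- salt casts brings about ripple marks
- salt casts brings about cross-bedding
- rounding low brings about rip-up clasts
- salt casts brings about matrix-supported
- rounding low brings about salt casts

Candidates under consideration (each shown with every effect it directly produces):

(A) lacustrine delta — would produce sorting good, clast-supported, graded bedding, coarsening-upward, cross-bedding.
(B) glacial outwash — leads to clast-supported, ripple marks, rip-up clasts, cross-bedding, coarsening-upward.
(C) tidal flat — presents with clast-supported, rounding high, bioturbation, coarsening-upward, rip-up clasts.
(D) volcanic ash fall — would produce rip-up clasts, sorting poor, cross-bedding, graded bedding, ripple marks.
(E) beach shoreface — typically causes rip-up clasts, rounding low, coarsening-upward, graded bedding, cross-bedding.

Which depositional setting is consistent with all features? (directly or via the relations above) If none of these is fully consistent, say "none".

Checking each candidate against the observations:
(A) lacustrine delta — coarsening-upward yes; cross-bedding yes; rip-up clasts NO; graded bedding yes; salt casts NO
(B) glacial outwash — coarsening-upward yes; cross-bedding yes; rip-up clasts yes; graded bedding NO; salt casts NO
(C) tidal flat — does not account for cross-bedding, graded bedding, salt casts
(D) volcanic ash fall — does not account for coarsening-upward, salt casts
(E) beach shoreface — accounts for every observation (salt casts via rounding low → salt casts)
(E) alone accounts for all the evidence.

E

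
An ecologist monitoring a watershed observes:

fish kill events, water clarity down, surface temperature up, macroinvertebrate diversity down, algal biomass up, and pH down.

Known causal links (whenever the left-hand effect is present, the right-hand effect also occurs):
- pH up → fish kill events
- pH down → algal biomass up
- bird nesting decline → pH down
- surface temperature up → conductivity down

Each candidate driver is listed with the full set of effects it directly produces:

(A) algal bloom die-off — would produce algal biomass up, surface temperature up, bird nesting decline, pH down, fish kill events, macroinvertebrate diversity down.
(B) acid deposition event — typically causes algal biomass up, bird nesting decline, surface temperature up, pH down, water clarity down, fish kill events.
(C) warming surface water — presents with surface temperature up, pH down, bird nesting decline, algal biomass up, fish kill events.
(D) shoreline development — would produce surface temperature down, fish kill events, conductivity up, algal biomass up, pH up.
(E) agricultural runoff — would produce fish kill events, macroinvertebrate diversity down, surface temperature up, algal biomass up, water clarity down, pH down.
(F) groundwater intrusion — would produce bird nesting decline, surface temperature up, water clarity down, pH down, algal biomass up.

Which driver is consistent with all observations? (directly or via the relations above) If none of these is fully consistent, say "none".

For each candidate, compare predicted effects to what was observed:
(A) algal bloom die-off — fish kill events +; water clarity down -; surface temperature up +; macroinvertebrate diversity down +; algal biomass up +; pH down +
(B) acid deposition event — does not account for macroinvertebrate diversity down
(C) warming surface water — fish kill events +; water clarity down -; surface temperature up +; macroinvertebrate diversity down -; algal biomass up +; pH down +
(D) shoreline development — fails on water clarity down, surface temperature up, macroinvertebrate diversity down, pH down (predicts surface temperature down, not surface temperature up; predicts pH up, not pH down)
(E) agricultural runoff — accounts for every observation
(F) groundwater intrusion — fish kill events -; water clarity down +; surface temperature up +; macroinvertebrate diversity down -; algal biomass up +; pH down +
(E) is the only candidate with no mismatches.

E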